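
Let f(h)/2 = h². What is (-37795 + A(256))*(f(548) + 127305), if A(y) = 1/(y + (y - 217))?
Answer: -8115883463412/295 ≈ -2.7511e+10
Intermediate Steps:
A(y) = 1/(-217 + 2*y) (A(y) = 1/(y + (-217 + y)) = 1/(-217 + 2*y))
f(h) = 2*h²
(-37795 + A(256))*(f(548) + 127305) = (-37795 + 1/(-217 + 2*256))*(2*548² + 127305) = (-37795 + 1/(-217 + 512))*(2*300304 + 127305) = (-37795 + 1/295)*(600608 + 127305) = (-37795 + 1/295)*727913 = -11149524/295*727913 = -8115883463412/295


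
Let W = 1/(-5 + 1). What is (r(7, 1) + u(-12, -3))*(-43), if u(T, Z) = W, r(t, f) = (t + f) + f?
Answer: -1505/4 ≈ -376.25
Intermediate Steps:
r(t, f) = t + 2*f (r(t, f) = (f + t) + f = t + 2*f)
W = -¼ (W = 1/(-4) = -¼ ≈ -0.25000)
u(T, Z) = -¼
(r(7, 1) + u(-12, -3))*(-43) = ((7 + 2*1) - ¼)*(-43) = ((7 + 2) - ¼)*(-43) = (9 - ¼)*(-43) = (35/4)*(-43) = -1505/4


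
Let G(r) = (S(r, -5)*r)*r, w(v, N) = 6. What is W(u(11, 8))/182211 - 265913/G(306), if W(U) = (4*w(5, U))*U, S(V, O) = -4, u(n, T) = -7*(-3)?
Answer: 16213681273/22748678928 ≈ 0.71273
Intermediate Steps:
u(n, T) = 21
W(U) = 24*U (W(U) = (4*6)*U = 24*U)
G(r) = -4*r**2 (G(r) = (-4*r)*r = -4*r**2)
W(u(11, 8))/182211 - 265913/G(306) = (24*21)/182211 - 265913/((-4*306**2)) = 504*(1/182211) - 265913/((-4*93636)) = 168/60737 - 265913/(-374544) = 168/60737 - 265913*(-1/374544) = 168/60737 + 265913/374544 = 16213681273/22748678928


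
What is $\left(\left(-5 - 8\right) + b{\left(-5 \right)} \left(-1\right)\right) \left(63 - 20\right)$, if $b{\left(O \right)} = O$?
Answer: $-344$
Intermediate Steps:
$\left(\left(-5 - 8\right) + b{\left(-5 \right)} \left(-1\right)\right) \left(63 - 20\right) = \left(\left(-5 - 8\right) - -5\right) \left(63 - 20\right) = \left(\left(-5 - 8\right) + 5\right) \left(63 - 20\right) = \left(-13 + 5\right) 43 = \left(-8\right) 43 = -344$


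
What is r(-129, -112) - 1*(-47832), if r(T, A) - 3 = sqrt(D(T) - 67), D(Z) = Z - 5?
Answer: 47835 + I*sqrt(201) ≈ 47835.0 + 14.177*I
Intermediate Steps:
D(Z) = -5 + Z
r(T, A) = 3 + sqrt(-72 + T) (r(T, A) = 3 + sqrt((-5 + T) - 67) = 3 + sqrt(-72 + T))
r(-129, -112) - 1*(-47832) = (3 + sqrt(-72 - 129)) - 1*(-47832) = (3 + sqrt(-201)) + 47832 = (3 + I*sqrt(201)) + 47832 = 47835 + I*sqrt(201)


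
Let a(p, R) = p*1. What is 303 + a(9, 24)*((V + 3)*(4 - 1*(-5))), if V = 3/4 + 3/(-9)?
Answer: 2319/4 ≈ 579.75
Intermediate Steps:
V = 5/12 (V = 3*(¼) + 3*(-⅑) = ¾ - ⅓ = 5/12 ≈ 0.41667)
a(p, R) = p
303 + a(9, 24)*((V + 3)*(4 - 1*(-5))) = 303 + 9*((5/12 + 3)*(4 - 1*(-5))) = 303 + 9*(41*(4 + 5)/12) = 303 + 9*((41/12)*9) = 303 + 9*(123/4) = 303 + 1107/4 = 2319/4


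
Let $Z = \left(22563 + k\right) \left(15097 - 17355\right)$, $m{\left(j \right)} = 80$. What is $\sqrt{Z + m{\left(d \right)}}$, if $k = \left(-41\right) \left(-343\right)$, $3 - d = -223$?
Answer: $2 i \sqrt{20675357} \approx 9094.0 i$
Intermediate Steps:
$d = 226$ ($d = 3 - -223 = 3 + 223 = 226$)
$k = 14063$
$Z = -82701508$ ($Z = \left(22563 + 14063\right) \left(15097 - 17355\right) = 36626 \left(-2258\right) = -82701508$)
$\sqrt{Z + m{\left(d \right)}} = \sqrt{-82701508 + 80} = \sqrt{-82701428} = 2 i \sqrt{20675357}$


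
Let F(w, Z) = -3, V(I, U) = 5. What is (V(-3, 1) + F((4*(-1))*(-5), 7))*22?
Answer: 44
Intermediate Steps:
(V(-3, 1) + F((4*(-1))*(-5), 7))*22 = (5 - 3)*22 = 2*22 = 44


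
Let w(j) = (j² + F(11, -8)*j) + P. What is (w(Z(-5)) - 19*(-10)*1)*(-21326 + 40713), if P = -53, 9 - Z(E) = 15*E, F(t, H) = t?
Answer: 157364279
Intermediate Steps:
Z(E) = 9 - 15*E
w(j) = -53 + j² + 11*j (w(j) = (j² + 11*j) - 53 = -53 + j² + 11*j)
(w(Z(-5)) - 19*(-10)*1)*(-21326 + 40713) = ((-53 + (9 - 15*(-5))² + 11*(9 - 15*(-5))) - 19*(-10)*1)*(-21326 + 40713) = ((-53 + (9 + 75)² + 11*(9 + 75)) + 190*1)*19387 = ((-53 + 84² + 11*84) + 190)*19387 = ((-53 + 7056 + 924) + 190)*19387 = (7927 + 190)*19387 = 8117*19387 = 157364279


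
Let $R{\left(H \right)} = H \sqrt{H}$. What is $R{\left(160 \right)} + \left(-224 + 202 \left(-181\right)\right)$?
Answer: $-36786 + 640 \sqrt{10} \approx -34762.0$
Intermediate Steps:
$R{\left(H \right)} = H^{\frac{3}{2}}$
$R{\left(160 \right)} + \left(-224 + 202 \left(-181\right)\right) = 160^{\frac{3}{2}} + \left(-224 + 202 \left(-181\right)\right) = 640 \sqrt{10} - 36786 = -36786 + 640 \sqrt{10}$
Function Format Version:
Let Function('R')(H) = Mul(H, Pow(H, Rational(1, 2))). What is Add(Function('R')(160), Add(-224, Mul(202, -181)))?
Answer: Add(-36786, Mul(640, Pow(10, Rational(1, 2)))) ≈ -34762.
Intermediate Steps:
Function('R')(H) = Pow(H, Rational(3, 2))
Add(Function('R')(160), Add(-224, Mul(202, -181))) = Add(Pow(160, Rational(3, 2)), Add(-224, Mul(202, -181))) = Add(Mul(640, Pow(10, Rational(1, 2))), Add(-224, -36562)) = Add(Mul(640, Pow(10, Rational(1, 2))), -36786) = Add(-36786, Mul(640, Pow(10, Rational(1, 2))))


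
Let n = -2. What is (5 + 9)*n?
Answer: -28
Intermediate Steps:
(5 + 9)*n = (5 + 9)*(-2) = 14*(-2) = -28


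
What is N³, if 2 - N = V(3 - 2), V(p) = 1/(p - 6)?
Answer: 1331/125 ≈ 10.648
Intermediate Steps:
V(p) = 1/(-6 + p)
N = 11/5 (N = 2 - 1/(-6 + (3 - 2)) = 2 - 1/(-6 + 1) = 2 - 1/(-5) = 2 - 1*(-⅕) = 2 + ⅕ = 11/5 ≈ 2.2000)
N³ = (11/5)³ = 1331/125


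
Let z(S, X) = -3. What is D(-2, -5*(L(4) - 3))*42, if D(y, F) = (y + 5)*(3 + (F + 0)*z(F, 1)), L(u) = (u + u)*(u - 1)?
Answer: 40068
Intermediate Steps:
L(u) = 2*u*(-1 + u) (L(u) = (2*u)*(-1 + u) = 2*u*(-1 + u))
D(y, F) = (3 - 3*F)*(5 + y) (D(y, F) = (y + 5)*(3 + (F + 0)*(-3)) = (5 + y)*(3 + F*(-3)) = (5 + y)*(3 - 3*F) = (3 - 3*F)*(5 + y))
D(-2, -5*(L(4) - 3))*42 = (15 - (-75)*(2*4*(-1 + 4) - 3) + 3*(-2) - 3*(-5*(2*4*(-1 + 4) - 3))*(-2))*42 = (15 - (-75)*(2*4*3 - 3) - 6 - 3*(-5*(2*4*3 - 3))*(-2))*42 = (15 - (-75)*(24 - 3) - 6 - 3*(-5*(24 - 3))*(-2))*42 = (15 - (-75)*21 - 6 - 3*(-5*21)*(-2))*42 = (15 - 15*(-105) - 6 - 3*(-105)*(-2))*42 = (15 + 1575 - 6 - 630)*42 = 954*42 = 40068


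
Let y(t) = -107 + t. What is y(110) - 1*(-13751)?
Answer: 13754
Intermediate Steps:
y(110) - 1*(-13751) = (-107 + 110) - 1*(-13751) = 3 + 13751 = 13754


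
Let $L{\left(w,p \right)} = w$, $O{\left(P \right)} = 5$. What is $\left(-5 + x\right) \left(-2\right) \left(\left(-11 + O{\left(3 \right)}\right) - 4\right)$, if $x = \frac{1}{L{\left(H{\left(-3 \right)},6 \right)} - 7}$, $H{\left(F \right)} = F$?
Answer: $-102$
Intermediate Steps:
$x = - \frac{1}{10}$ ($x = \frac{1}{-3 - 7} = \frac{1}{-10} = - \frac{1}{10} \approx -0.1$)
$\left(-5 + x\right) \left(-2\right) \left(\left(-11 + O{\left(3 \right)}\right) - 4\right) = \left(-5 - \frac{1}{10}\right) \left(-2\right) \left(\left(-11 + 5\right) - 4\right) = \left(- \frac{51}{10}\right) \left(-2\right) \left(-6 - 4\right) = \frac{51}{5} \left(-10\right) = -102$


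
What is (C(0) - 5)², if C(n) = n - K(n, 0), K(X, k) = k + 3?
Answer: 64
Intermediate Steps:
K(X, k) = 3 + k
C(n) = -3 + n (C(n) = n - (3 + 0) = n - 1*3 = n - 3 = -3 + n)
(C(0) - 5)² = ((-3 + 0) - 5)² = (-3 - 5)² = (-8)² = 64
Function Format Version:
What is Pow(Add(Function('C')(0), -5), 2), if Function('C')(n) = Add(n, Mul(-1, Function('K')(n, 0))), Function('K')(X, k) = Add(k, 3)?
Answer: 64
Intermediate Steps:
Function('K')(X, k) = Add(3, k)
Function('C')(n) = Add(-3, n) (Function('C')(n) = Add(n, Mul(-1, Add(3, 0))) = Add(n, Mul(-1, 3)) = Add(n, -3) = Add(-3, n))
Pow(Add(Function('C')(0), -5), 2) = Pow(Add(Add(-3, 0), -5), 2) = Pow(Add(-3, -5), 2) = Pow(-8, 2) = 64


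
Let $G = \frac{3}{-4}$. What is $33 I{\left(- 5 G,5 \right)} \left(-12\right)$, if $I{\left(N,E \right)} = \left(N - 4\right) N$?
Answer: $\frac{1485}{4} \approx 371.25$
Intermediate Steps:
$G = - \frac{3}{4}$ ($G = 3 \left(- \frac{1}{4}\right) = - \frac{3}{4} \approx -0.75$)
$I{\left(N,E \right)} = N \left(-4 + N\right)$ ($I{\left(N,E \right)} = \left(-4 + N\right) N = N \left(-4 + N\right)$)
$33 I{\left(- 5 G,5 \right)} \left(-12\right) = 33 \left(-5\right) \left(- \frac{3}{4}\right) \left(-4 - - \frac{15}{4}\right) \left(-12\right) = 33 \frac{15 \left(-4 + \frac{15}{4}\right)}{4} \left(-12\right) = 33 \cdot \frac{15}{4} \left(- \frac{1}{4}\right) \left(-12\right) = 33 \left(- \frac{15}{16}\right) \left(-12\right) = \left(- \frac{495}{16}\right) \left(-12\right) = \frac{1485}{4}$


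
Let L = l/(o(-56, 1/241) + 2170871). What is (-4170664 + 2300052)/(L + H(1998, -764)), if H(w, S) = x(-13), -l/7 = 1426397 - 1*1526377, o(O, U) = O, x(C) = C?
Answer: 812150517756/5504147 ≈ 1.4755e+5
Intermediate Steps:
l = 699860 (l = -7*(1426397 - 1*1526377) = -7*(1426397 - 1526377) = -7*(-99980) = 699860)
H(w, S) = -13
L = 139972/434163 (L = 699860/(-56 + 2170871) = 699860/2170815 = 699860*(1/2170815) = 139972/434163 ≈ 0.32239)
(-4170664 + 2300052)/(L + H(1998, -764)) = (-4170664 + 2300052)/(139972/434163 - 13) = -1870612/(-5504147/434163) = -1870612*(-434163/5504147) = 812150517756/5504147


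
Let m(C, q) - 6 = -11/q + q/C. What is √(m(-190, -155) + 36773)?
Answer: 17*√4415126330/5890 ≈ 191.78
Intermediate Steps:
m(C, q) = 6 - 11/q + q/C (m(C, q) = 6 + (-11/q + q/C) = 6 - 11/q + q/C)
√(m(-190, -155) + 36773) = √((6 - 11/(-155) - 155/(-190)) + 36773) = √((6 - 11*(-1/155) - 155*(-1/190)) + 36773) = √((6 + 11/155 + 31/38) + 36773) = √(40563/5890 + 36773) = √(216633533/5890) = 17*√4415126330/5890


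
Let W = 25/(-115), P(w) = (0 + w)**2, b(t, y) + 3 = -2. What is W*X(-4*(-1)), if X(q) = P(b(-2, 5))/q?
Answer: -125/92 ≈ -1.3587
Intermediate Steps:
b(t, y) = -5 (b(t, y) = -3 - 2 = -5)
P(w) = w**2
W = -5/23 (W = 25*(-1/115) = -5/23 ≈ -0.21739)
X(q) = 25/q (X(q) = (-5)**2/q = 25/q)
W*X(-4*(-1)) = -125/(23*((-4*(-1)))) = -125/(23*4) = -5/23*25/4 = -125/92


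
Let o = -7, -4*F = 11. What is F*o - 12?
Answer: 29/4 ≈ 7.2500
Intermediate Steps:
F = -11/4 (F = -1/4*11 = -11/4 ≈ -2.7500)
F*o - 12 = -11/4*(-7) - 12 = 77/4 - 12 = 29/4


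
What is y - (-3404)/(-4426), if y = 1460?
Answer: 3229278/2213 ≈ 1459.2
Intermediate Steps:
y - (-3404)/(-4426) = 1460 - (-3404)/(-4426) = 1460 - (-3404)*(-1)/4426 = 1460 - 1*1702/2213 = 1460 - 1702/2213 = 3229278/2213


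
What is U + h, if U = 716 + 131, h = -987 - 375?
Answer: -515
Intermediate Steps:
h = -1362
U = 847
U + h = 847 - 1362 = -515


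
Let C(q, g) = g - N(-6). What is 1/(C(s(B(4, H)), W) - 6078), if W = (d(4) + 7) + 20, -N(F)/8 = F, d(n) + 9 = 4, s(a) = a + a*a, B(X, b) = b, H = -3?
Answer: -1/6104 ≈ -0.00016383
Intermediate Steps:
s(a) = a + a**2
d(n) = -5 (d(n) = -9 + 4 = -5)
N(F) = -8*F
W = 22 (W = (-5 + 7) + 20 = 2 + 20 = 22)
C(q, g) = -48 + g (C(q, g) = g - (-8)*(-6) = g - 1*48 = g - 48 = -48 + g)
1/(C(s(B(4, H)), W) - 6078) = 1/((-48 + 22) - 6078) = 1/(-26 - 6078) = 1/(-6104) = -1/6104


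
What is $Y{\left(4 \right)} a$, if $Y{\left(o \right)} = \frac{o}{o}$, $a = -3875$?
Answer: $-3875$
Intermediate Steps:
$Y{\left(o \right)} = 1$
$Y{\left(4 \right)} a = 1 \left(-3875\right) = -3875$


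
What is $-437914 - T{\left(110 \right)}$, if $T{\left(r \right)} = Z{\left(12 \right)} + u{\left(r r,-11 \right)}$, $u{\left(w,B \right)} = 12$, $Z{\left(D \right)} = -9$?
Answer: $-437917$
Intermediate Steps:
$T{\left(r \right)} = 3$ ($T{\left(r \right)} = -9 + 12 = 3$)
$-437914 - T{\left(110 \right)} = -437914 - 3 = -437917$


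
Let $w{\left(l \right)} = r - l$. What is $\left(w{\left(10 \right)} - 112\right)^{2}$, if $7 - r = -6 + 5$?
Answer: $12996$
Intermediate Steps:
$r = 8$ ($r = 7 - \left(-6 + 5\right) = 7 - -1 = 7 + 1 = 8$)
$w{\left(l \right)} = 8 - l$
$\left(w{\left(10 \right)} - 112\right)^{2} = \left(\left(8 - 10\right) - 112\right)^{2} = \left(-2 - 112\right)^{2} = \left(-114\right)^{2} = 12996$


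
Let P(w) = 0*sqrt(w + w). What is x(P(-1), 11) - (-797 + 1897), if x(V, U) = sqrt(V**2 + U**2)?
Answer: -1089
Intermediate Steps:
P(w) = 0 (P(w) = 0*sqrt(2*w) = 0*(sqrt(2)*sqrt(w)) = 0)
x(V, U) = sqrt(U**2 + V**2)
x(P(-1), 11) - (-797 + 1897) = sqrt(11**2 + 0**2) - (-797 + 1897) = sqrt(121 + 0) - 1*1100 = sqrt(121) - 1100 = 11 - 1100 = -1089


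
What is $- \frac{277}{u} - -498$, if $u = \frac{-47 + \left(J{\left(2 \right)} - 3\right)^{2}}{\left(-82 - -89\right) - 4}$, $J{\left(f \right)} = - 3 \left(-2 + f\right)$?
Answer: $\frac{19755}{38} \approx 519.87$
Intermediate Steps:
$J{\left(f \right)} = 6 - 3 f$
$u = - \frac{38}{3}$ ($u = \frac{-47 + \left(\left(6 - 6\right) - 3\right)^{2}}{\left(-82 - -89\right) - 4} = \frac{-47 + \left(\left(6 - 6\right) - 3\right)^{2}}{\left(-82 + 89\right) - 4} = \frac{-47 + \left(0 - 3\right)^{2}}{7 - 4} = \frac{-47 + \left(-3\right)^{2}}{3} = \left(-47 + 9\right) \frac{1}{3} = \left(-38\right) \frac{1}{3} = - \frac{38}{3} \approx -12.667$)
$- \frac{277}{u} - -498 = - \frac{277}{- \frac{38}{3}} - -498 = \left(-277\right) \left(- \frac{3}{38}\right) + 498 = \frac{831}{38} + 498 = \frac{19755}{38}$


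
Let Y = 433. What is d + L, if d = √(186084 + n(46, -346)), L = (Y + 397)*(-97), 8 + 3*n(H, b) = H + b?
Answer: -80510 + 2*√418458/3 ≈ -80079.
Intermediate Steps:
n(H, b) = -8/3 + H/3 + b/3 (n(H, b) = -8/3 + (H + b)/3 = -8/3 + (H/3 + b/3) = -8/3 + H/3 + b/3)
L = -80510 (L = (433 + 397)*(-97) = 830*(-97) = -80510)
d = 2*√418458/3 (d = √(186084 + (-8/3 + (⅓)*46 + (⅓)*(-346))) = √(186084 + (-8/3 + 46/3 - 346/3)) = √(186084 - 308/3) = √(557944/3) = 2*√418458/3 ≈ 431.26)
d + L = 2*√418458/3 - 80510 = -80510 + 2*√418458/3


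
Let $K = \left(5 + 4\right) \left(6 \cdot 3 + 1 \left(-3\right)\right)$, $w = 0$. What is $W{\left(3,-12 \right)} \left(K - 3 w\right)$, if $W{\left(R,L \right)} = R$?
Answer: $405$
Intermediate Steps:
$K = 135$ ($K = 9 \left(18 - 3\right) = 9 \cdot 15 = 135$)
$W{\left(3,-12 \right)} \left(K - 3 w\right) = 3 \left(135 - 0\right) = 3 \left(135 + 0\right) = 3 \cdot 135 = 405$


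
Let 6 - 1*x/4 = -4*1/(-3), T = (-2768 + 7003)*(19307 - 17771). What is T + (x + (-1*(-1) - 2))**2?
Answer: 58547449/9 ≈ 6.5053e+6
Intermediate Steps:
T = 6504960 (T = 4235*1536 = 6504960)
x = 56/3 (x = 24 - 4*(-4*1)/(-3) = 24 - (-16)*(-1)/3 = 24 - 4*4/3 = 24 - 16/3 = 56/3 ≈ 18.667)
T + (x + (-1*(-1) - 2))**2 = 6504960 + (56/3 + (-1*(-1) - 2))**2 = 6504960 + (56/3 + (1 - 2))**2 = 6504960 + (56/3 - 1)**2 = 6504960 + (53/3)**2 = 6504960 + 2809/9 = 58547449/9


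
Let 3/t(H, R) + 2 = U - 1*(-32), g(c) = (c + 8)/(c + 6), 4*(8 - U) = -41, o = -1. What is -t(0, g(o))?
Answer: -12/193 ≈ -0.062176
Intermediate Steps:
U = 73/4 (U = 8 - ¼*(-41) = 8 + 41/4 = 73/4 ≈ 18.250)
g(c) = (8 + c)/(6 + c)
t(H, R) = 12/193 (t(H, R) = 3/(-2 + (73/4 - 1*(-32))) = 3/(-2 + (73/4 + 32)) = 3/(-2 + 201/4) = 3/(193/4) = 3*(4/193) = 12/193)
-t(0, g(o)) = -1*12/193 = -12/193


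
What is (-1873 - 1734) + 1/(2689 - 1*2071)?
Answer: -2229125/618 ≈ -3607.0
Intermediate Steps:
(-1873 - 1734) + 1/(2689 - 1*2071) = -3607 + 1/(2689 - 2071) = -3607 + 1/618 = -2229125/618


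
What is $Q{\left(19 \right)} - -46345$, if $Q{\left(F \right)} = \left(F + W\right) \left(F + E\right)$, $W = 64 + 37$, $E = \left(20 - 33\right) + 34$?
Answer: $51145$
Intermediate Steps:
$E = 21$ ($E = -13 + 34 = 21$)
$W = 101$
$Q{\left(F \right)} = \left(21 + F\right) \left(101 + F\right)$ ($Q{\left(F \right)} = \left(F + 101\right) \left(F + 21\right) = \left(101 + F\right) \left(21 + F\right) = \left(21 + F\right) \left(101 + F\right)$)
$Q{\left(19 \right)} - -46345 = \left(2121 + 19^{2} + 122 \cdot 19\right) - -46345 = \left(2121 + 361 + 2318\right) + 46345 = 4800 + 46345 = 51145$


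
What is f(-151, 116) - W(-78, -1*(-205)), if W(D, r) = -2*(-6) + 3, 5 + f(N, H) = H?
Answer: 96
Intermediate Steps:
f(N, H) = -5 + H
W(D, r) = 15 (W(D, r) = 12 + 3 = 15)
f(-151, 116) - W(-78, -1*(-205)) = (-5 + 116) - 1*15 = 111 - 15 = 96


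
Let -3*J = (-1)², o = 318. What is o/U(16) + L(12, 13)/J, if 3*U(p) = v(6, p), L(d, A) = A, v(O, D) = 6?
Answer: 120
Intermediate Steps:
U(p) = 2 (U(p) = (⅓)*6 = 2)
J = -⅓ (J = -⅓*(-1)² = -⅓*1 = -⅓ ≈ -0.33333)
o/U(16) + L(12, 13)/J = 318/2 + 13/(-⅓) = 318*(½) + 13*(-3) = 159 - 39 = 120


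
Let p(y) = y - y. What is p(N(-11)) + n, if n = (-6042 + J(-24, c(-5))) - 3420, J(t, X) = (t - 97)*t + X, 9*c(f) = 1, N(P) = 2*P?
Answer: -59021/9 ≈ -6557.9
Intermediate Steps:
c(f) = 1/9 (c(f) = (1/9)*1 = 1/9)
J(t, X) = X + t*(-97 + t) (J(t, X) = (-97 + t)*t + X = t*(-97 + t) + X = X + t*(-97 + t))
p(y) = 0
n = -59021/9 (n = (-6042 + (1/9 + (-24)**2 - 97*(-24))) - 3420 = (-6042 + (1/9 + 576 + 2328)) - 3420 = (-6042 + 26137/9) - 3420 = -28241/9 - 3420 = -59021/9 ≈ -6557.9)
p(N(-11)) + n = 0 - 59021/9 = -59021/9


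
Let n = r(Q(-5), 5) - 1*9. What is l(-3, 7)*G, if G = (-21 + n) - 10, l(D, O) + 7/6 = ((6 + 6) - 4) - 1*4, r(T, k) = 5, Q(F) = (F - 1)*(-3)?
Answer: -595/6 ≈ -99.167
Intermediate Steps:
Q(F) = 3 - 3*F (Q(F) = (-1 + F)*(-3) = 3 - 3*F)
l(D, O) = 17/6 (l(D, O) = -7/6 + (((6 + 6) - 4) - 1*4) = -7/6 + ((12 - 4) - 4) = -7/6 + (8 - 4) = -7/6 + 4 = 17/6)
n = -4 (n = 5 - 1*9 = 5 - 9 = -4)
G = -35 (G = (-21 - 4) - 10 = -25 - 10 = -35)
l(-3, 7)*G = (17/6)*(-35) = -595/6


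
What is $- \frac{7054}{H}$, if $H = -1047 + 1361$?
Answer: $- \frac{3527}{157} \approx -22.465$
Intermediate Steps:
$H = 314$
$- \frac{7054}{H} = - \frac{7054}{314} = \left(-7054\right) \frac{1}{314} = - \frac{3527}{157}$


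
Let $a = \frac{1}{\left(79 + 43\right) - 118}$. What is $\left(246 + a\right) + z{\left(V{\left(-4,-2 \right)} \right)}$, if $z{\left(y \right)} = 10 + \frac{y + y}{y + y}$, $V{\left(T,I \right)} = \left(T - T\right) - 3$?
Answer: $\frac{1029}{4} \approx 257.25$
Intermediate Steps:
$V{\left(T,I \right)} = -3$ ($V{\left(T,I \right)} = 0 - 3 = -3$)
$z{\left(y \right)} = 11$ ($z{\left(y \right)} = 10 + \frac{2 y}{2 y} = 10 + 2 y \frac{1}{2 y} = 10 + 1 = 11$)
$a = \frac{1}{4}$ ($a = \frac{1}{122 - 118} = \frac{1}{4} \approx 0.25$)
$\left(246 + a\right) + z{\left(V{\left(-4,-2 \right)} \right)} = \left(246 + \frac{1}{4}\right) + 11 = \frac{985}{4} + 11 = \frac{1029}{4}$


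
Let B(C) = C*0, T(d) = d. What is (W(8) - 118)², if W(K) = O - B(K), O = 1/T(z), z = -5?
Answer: 349281/25 ≈ 13971.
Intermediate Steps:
B(C) = 0
O = -⅕ (O = 1/(-5) = -⅕ ≈ -0.20000)
W(K) = -⅕ (W(K) = -⅕ - 1*0 = -⅕ + 0 = -⅕)
(W(8) - 118)² = (-⅕ - 118)² = (-591/5)² = 349281/25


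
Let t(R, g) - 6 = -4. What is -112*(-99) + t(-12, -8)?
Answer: 11090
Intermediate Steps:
t(R, g) = 2 (t(R, g) = 6 - 4 = 2)
-112*(-99) + t(-12, -8) = -112*(-99) + 2 = 11088 + 2 = 11090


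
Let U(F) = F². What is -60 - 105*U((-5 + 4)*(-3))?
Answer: -1005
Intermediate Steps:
-60 - 105*U((-5 + 4)*(-3)) = -60 - 105*9*(-5 + 4)² = -60 - 105*(-1*(-3))² = -60 - 105*3² = -60 - 105*9 = -60 - 945 = -1005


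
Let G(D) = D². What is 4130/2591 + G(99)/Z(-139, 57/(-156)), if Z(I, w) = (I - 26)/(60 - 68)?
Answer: 6176866/12955 ≈ 476.79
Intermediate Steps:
Z(I, w) = 13/4 - I/8 (Z(I, w) = (-26 + I)/(-8) = (-26 + I)*(-⅛) = 13/4 - I/8)
4130/2591 + G(99)/Z(-139, 57/(-156)) = 4130/2591 + 99²/(13/4 - ⅛*(-139)) = 4130*(1/2591) + 9801/(13/4 + 139/8) = 4130/2591 + 9801/(165/8) = 4130/2591 + 9801*(8/165) = 4130/2591 + 2376/5 = 6176866/12955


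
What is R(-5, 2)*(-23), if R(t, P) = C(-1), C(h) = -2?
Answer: 46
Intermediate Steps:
R(t, P) = -2
R(-5, 2)*(-23) = -2*(-23) = 46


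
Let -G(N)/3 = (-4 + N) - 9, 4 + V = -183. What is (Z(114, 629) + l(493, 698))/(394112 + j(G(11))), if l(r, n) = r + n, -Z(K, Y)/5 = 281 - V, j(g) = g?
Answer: -1149/394118 ≈ -0.0029154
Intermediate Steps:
V = -187 (V = -4 - 183 = -187)
G(N) = 39 - 3*N (G(N) = -3*((-4 + N) - 9) = -3*(-13 + N) = 39 - 3*N)
Z(K, Y) = -2340 (Z(K, Y) = -5*(281 - 1*(-187)) = -5*(281 + 187) = -5*468 = -2340)
l(r, n) = n + r
(Z(114, 629) + l(493, 698))/(394112 + j(G(11))) = (-2340 + (698 + 493))/(394112 + (39 - 3*11)) = (-2340 + 1191)/(394112 + (39 - 33)) = -1149/(394112 + 6) = -1149/394118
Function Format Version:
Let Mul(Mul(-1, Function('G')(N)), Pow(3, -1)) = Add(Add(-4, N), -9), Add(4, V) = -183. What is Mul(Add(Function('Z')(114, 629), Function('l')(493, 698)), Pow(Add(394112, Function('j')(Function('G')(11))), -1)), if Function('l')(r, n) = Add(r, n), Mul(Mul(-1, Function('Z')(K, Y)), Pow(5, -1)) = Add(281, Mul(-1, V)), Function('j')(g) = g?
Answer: Rational(-1149, 394118) ≈ -0.0029154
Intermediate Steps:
V = -187 (V = Add(-4, -183) = -187)
Function('G')(N) = Add(39, Mul(-3, N)) (Function('G')(N) = Mul(-3, Add(Add(-4, N), -9)) = Mul(-3, Add(-13, N)) = Add(39, Mul(-3, N)))
Function('Z')(K, Y) = -2340 (Function('Z')(K, Y) = Mul(-5, Add(281, Mul(-1, -187))) = Mul(-5, Add(281, 187)) = Mul(-5, 468) = -2340)
Function('l')(r, n) = Add(n, r)
Mul(Add(Function('Z')(114, 629), Function('l')(493, 698)), Pow(Add(394112, Function('j')(Function('G')(11))), -1)) = Mul(Add(-2340, Add(698, 493)), Pow(Add(394112, Add(39, Mul(-3, 11))), -1)) = Mul(Add(-2340, 1191), Pow(Add(394112, Add(39, -33)), -1)) = Mul(-1149, Pow(Add(394112, 6), -1)) = Mul(-1149, Pow(394118, -1)) = Mul(-1149, Rational(1, 394118)) = Rational(-1149, 394118)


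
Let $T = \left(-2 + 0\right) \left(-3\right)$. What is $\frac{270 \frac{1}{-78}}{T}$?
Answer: $- \frac{15}{26} \approx -0.57692$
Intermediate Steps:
$T = 6$ ($T = \left(-2\right) \left(-3\right) = 6$)
$\frac{270 \frac{1}{-78}}{T} = \frac{270 \frac{1}{-78}}{6} = 270 \left(- \frac{1}{78}\right) \frac{1}{6} = \left(- \frac{45}{13}\right) \frac{1}{6} = - \frac{15}{26}$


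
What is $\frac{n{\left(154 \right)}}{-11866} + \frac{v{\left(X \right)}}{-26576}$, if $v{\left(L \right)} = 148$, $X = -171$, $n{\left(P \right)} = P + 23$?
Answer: $- \frac{807515}{39418852} \approx -0.020485$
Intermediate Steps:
$n{\left(P \right)} = 23 + P$
$\frac{n{\left(154 \right)}}{-11866} + \frac{v{\left(X \right)}}{-26576} = \frac{23 + 154}{-11866} + \frac{148}{-26576} = 177 \left(- \frac{1}{11866}\right) + 148 \left(- \frac{1}{26576}\right) = - \frac{177}{11866} - \frac{37}{6644} = - \frac{807515}{39418852}$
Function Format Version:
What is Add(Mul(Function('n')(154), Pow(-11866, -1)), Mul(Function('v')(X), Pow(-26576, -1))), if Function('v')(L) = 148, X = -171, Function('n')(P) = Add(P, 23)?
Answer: Rational(-807515, 39418852) ≈ -0.020485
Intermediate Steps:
Function('n')(P) = Add(23, P)
Add(Mul(Function('n')(154), Pow(-11866, -1)), Mul(Function('v')(X), Pow(-26576, -1))) = Add(Mul(Add(23, 154), Pow(-11866, -1)), Mul(148, Pow(-26576, -1))) = Add(Mul(177, Rational(-1, 11866)), Mul(148, Rational(-1, 26576))) = Add(Rational(-177, 11866), Rational(-37, 6644)) = Rational(-807515, 39418852)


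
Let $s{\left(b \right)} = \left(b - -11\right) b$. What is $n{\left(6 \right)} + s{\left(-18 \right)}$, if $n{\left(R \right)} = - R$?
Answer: $120$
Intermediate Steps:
$s{\left(b \right)} = b \left(11 + b\right)$ ($s{\left(b \right)} = \left(b + 11\right) b = \left(11 + b\right) b = b \left(11 + b\right)$)
$n{\left(6 \right)} + s{\left(-18 \right)} = \left(-1\right) 6 - 18 \left(11 - 18\right) = -6 - -126 = -6 + 126 = 120$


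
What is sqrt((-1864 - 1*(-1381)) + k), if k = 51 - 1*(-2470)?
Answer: sqrt(2038) ≈ 45.144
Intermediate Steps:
k = 2521 (k = 51 + 2470 = 2521)
sqrt((-1864 - 1*(-1381)) + k) = sqrt((-1864 - 1*(-1381)) + 2521) = sqrt((-1864 + 1381) + 2521) = sqrt(-483 + 2521) = sqrt(2038)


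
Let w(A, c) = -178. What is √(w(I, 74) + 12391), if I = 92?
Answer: 3*√1357 ≈ 110.51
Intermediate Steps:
√(w(I, 74) + 12391) = √(-178 + 12391) = √12213 = 3*√1357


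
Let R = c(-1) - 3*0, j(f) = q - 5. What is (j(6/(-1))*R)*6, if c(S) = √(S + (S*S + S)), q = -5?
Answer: -60*I ≈ -60.0*I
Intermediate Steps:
j(f) = -10 (j(f) = -5 - 5 = -10)
c(S) = √(S² + 2*S) (c(S) = √(S + (S² + S)) = √(S + (S + S²)) = √(S² + 2*S))
R = I (R = √(-(2 - 1)) - 3*0 = √(-1*1) - 1*0 = √(-1) + 0 = I + 0 = I ≈ 1.0*I)
(j(6/(-1))*R)*6 = -10*I*6 = -60*I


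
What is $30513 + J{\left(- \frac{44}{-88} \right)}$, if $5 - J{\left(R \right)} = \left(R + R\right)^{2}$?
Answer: $30517$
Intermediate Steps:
$J{\left(R \right)} = 5 - 4 R^{2}$ ($J{\left(R \right)} = 5 - \left(R + R\right)^{2} = 5 - \left(2 R\right)^{2} = 5 - 4 R^{2}$)
$30513 + J{\left(- \frac{44}{-88} \right)} = 30513 + \left(5 - 4 \left(- \frac{44}{-88}\right)^{2}\right) = 30513 + \left(5 - 4 \left(\left(-44\right) \left(- \frac{1}{88}\right)\right)^{2}\right) = 30513 + \left(5 - \frac{4}{4}\right) = 30513 + \left(5 - 1\right) = 30513 + 4 = 30517$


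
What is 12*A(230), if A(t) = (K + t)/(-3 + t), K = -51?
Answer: 2148/227 ≈ 9.4626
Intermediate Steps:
A(t) = (-51 + t)/(-3 + t)
12*A(230) = 12*((-51 + 230)/(-3 + 230)) = 12*(179/227) = 2148/227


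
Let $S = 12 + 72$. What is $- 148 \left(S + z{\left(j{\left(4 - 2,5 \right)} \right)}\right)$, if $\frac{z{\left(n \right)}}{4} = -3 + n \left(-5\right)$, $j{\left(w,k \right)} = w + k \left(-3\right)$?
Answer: $-49136$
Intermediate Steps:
$S = 84$
$j{\left(w,k \right)} = w - 3 k$
$z{\left(n \right)} = -12 - 20 n$ ($z{\left(n \right)} = 4 \left(-3 + n \left(-5\right)\right) = 4 \left(-3 - 5 n\right) = -12 - 20 n$)
$- 148 \left(S + z{\left(j{\left(4 - 2,5 \right)} \right)}\right) = - 148 \left(84 - \left(12 + 20 \left(\left(4 - 2\right) - 15\right)\right)\right) = - 148 \left(84 - \left(12 + 20 \left(2 - 15\right)\right)\right) = - 148 \left(84 - -248\right) = - 148 \left(84 + \left(-12 + 260\right)\right) = - 148 \left(84 + 248\right) = \left(-148\right) 332 = -49136$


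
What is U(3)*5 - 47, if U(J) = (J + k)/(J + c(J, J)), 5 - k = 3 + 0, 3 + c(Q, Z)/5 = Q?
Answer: -116/3 ≈ -38.667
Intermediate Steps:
c(Q, Z) = -15 + 5*Q
k = 2 (k = 5 - (3 + 0) = 5 - 1*3 = 5 - 3 = 2)
U(J) = (2 + J)/(-15 + 6*J) (U(J) = (J + 2)/(J + (-15 + 5*J)) = (2 + J)/(-15 + 6*J))
U(3)*5 - 47 = ((2 + 3)/(3*(-5 + 2*3)))*5 - 47 = ((⅓)*5/(-5 + 6))*5 - 47 = ((⅓)*5/1)*5 - 47 = ((⅓)*1*5)*5 - 47 = (5/3)*5 - 47 = 25/3 - 47 = -116/3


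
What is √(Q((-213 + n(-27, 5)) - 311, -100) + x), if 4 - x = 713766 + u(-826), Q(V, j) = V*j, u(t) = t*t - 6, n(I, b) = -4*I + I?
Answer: 2*I*√337933 ≈ 1162.6*I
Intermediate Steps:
n(I, b) = -3*I
u(t) = -6 + t² (u(t) = t² - 6 = -6 + t²)
x = -1396032 (x = 4 - (713766 + (-6 + (-826)²)) = 4 - (713766 + (-6 + 682276)) = 4 - (713766 + 682270) = 4 - 1*1396036 = 4 - 1396036 = -1396032)
√(Q((-213 + n(-27, 5)) - 311, -100) + x) = √(((-213 - 3*(-27)) - 311)*(-100) - 1396032) = √(((-213 + 81) - 311)*(-100) - 1396032) = √((-132 - 311)*(-100) - 1396032) = √(-443*(-100) - 1396032) = √(44300 - 1396032) = √(-1351732) = 2*I*√337933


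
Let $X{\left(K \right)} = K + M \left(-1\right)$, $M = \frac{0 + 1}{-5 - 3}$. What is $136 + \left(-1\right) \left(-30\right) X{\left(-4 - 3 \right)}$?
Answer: $- \frac{281}{4} \approx -70.25$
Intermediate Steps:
$M = - \frac{1}{8}$ ($M = 1 \frac{1}{-8} = 1 \left(- \frac{1}{8}\right) = - \frac{1}{8} \approx -0.125$)
$X{\left(K \right)} = \frac{1}{8} + K$ ($X{\left(K \right)} = K - - \frac{1}{8} = K + \frac{1}{8} = \frac{1}{8} + K$)
$136 + \left(-1\right) \left(-30\right) X{\left(-4 - 3 \right)} = 136 + \left(-1\right) \left(-30\right) \left(\frac{1}{8} - 7\right) = 136 + 30 \left(\frac{1}{8} - 7\right) = 136 + 30 \left(- \frac{55}{8}\right) = 136 - \frac{825}{4} = - \frac{281}{4}$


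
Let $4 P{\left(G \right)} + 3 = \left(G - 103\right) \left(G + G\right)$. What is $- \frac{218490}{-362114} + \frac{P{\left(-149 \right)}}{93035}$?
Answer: $\frac{54250547601}{67378551980} \approx 0.80516$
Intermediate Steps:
$P{\left(G \right)} = - \frac{3}{4} + \frac{G \left(-103 + G\right)}{2}$ ($P{\left(G \right)} = - \frac{3}{4} + \frac{\left(G - 103\right) \left(G + G\right)}{4} = - \frac{3}{4} + \frac{\left(-103 + G\right) 2 G}{4} = - \frac{3}{4} + \frac{2 G \left(-103 + G\right)}{4} = - \frac{3}{4} + \frac{G \left(-103 + G\right)}{2}$)
$- \frac{218490}{-362114} + \frac{P{\left(-149 \right)}}{93035} = - \frac{218490}{-362114} + \frac{- \frac{3}{4} + \frac{\left(-149\right)^{2}}{2} - - \frac{15347}{2}}{93035} = \left(-218490\right) \left(- \frac{1}{362114}\right) + \left(- \frac{3}{4} + \frac{1}{2} \cdot 22201 + \frac{15347}{2}\right) \frac{1}{93035} = \frac{109245}{181057} + \left(- \frac{3}{4} + \frac{22201}{2} + \frac{15347}{2}\right) \frac{1}{93035} = \frac{109245}{181057} + \frac{75093}{4} \cdot \frac{1}{93035} = \frac{109245}{181057} + \frac{75093}{372140} = \frac{54250547601}{67378551980}$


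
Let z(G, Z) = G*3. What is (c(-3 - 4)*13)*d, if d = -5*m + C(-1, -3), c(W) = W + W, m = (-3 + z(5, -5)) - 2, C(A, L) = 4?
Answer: 8372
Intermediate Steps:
z(G, Z) = 3*G
m = 10 (m = (-3 + 3*5) - 2 = (-3 + 15) - 2 = 12 - 2 = 10)
c(W) = 2*W
d = -46 (d = -5*10 + 4 = -50 + 4 = -46)
(c(-3 - 4)*13)*d = ((2*(-3 - 4))*13)*(-46) = ((2*(-7))*13)*(-46) = -14*13*(-46) = -182*(-46) = 8372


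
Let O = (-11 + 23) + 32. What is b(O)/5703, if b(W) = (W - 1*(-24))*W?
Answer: 2992/5703 ≈ 0.52464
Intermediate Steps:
O = 44 (O = 12 + 32 = 44)
b(W) = W*(24 + W) (b(W) = (W + 24)*W = (24 + W)*W = W*(24 + W))
b(O)/5703 = (44*(24 + 44))/5703 = (44*68)*(1/5703) = 2992*(1/5703) = 2992/5703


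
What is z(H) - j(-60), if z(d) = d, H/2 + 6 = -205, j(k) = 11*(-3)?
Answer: -389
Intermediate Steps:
j(k) = -33
H = -422 (H = -12 + 2*(-205) = -12 - 410 = -422)
z(H) - j(-60) = -422 - 1*(-33) = -422 + 33 = -389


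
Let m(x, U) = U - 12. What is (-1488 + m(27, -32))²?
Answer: 2347024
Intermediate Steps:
m(x, U) = -12 + U
(-1488 + m(27, -32))² = (-1488 + (-12 - 32))² = (-1488 - 44)² = (-1532)² = 2347024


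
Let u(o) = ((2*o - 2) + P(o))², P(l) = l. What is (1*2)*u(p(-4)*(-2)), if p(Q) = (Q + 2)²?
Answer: 1352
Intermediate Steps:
p(Q) = (2 + Q)²
u(o) = (-2 + 3*o)² (u(o) = ((2*o - 2) + o)² = ((-2 + 2*o) + o)² = (-2 + 3*o)²)
(1*2)*u(p(-4)*(-2)) = (1*2)*(-2 + 3*((2 - 4)²*(-2)))² = 2*(-2 + 3*((-2)²*(-2)))² = 2*(-2 + 3*(4*(-2)))² = 2*(-2 + 3*(-8))² = 2*(-2 - 24)² = 2*(-26)² = 2*676 = 1352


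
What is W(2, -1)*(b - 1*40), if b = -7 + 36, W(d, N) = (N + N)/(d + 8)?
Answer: 11/5 ≈ 2.2000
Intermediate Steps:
W(d, N) = 2*N/(8 + d) (W(d, N) = (2*N)/(8 + d) = 2*N/(8 + d))
b = 29
W(2, -1)*(b - 1*40) = (2*(-1)/(8 + 2))*(29 - 1*40) = (2*(-1)/10)*(29 - 40) = (2*(-1)*(1/10))*(-11) = -1/5*(-11) = 11/5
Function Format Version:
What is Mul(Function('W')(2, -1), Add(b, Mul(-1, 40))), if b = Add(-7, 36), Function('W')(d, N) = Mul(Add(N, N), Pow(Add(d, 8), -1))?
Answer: Rational(11, 5) ≈ 2.2000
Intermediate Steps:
Function('W')(d, N) = Mul(2, N, Pow(Add(8, d), -1)) (Function('W')(d, N) = Mul(Mul(2, N), Pow(Add(8, d), -1)) = Mul(2, N, Pow(Add(8, d), -1)))
b = 29
Mul(Function('W')(2, -1), Add(b, Mul(-1, 40))) = Mul(Mul(2, -1, Pow(Add(8, 2), -1)), Add(29, Mul(-1, 40))) = Mul(Mul(2, -1, Pow(10, -1)), Add(29, -40)) = Mul(Mul(2, -1, Rational(1, 10)), -11) = Mul(Rational(-1, 5), -11) = Rational(11, 5)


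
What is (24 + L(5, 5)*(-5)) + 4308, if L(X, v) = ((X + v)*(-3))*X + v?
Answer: 5057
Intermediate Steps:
L(X, v) = v + X*(-3*X - 3*v) (L(X, v) = (-3*X - 3*v)*X + v = X*(-3*X - 3*v) + v = v + X*(-3*X - 3*v))
(24 + L(5, 5)*(-5)) + 4308 = (24 + (5 - 3*5**2 - 3*5*5)*(-5)) + 4308 = (24 + (5 - 3*25 - 75)*(-5)) + 4308 = (24 + (5 - 75 - 75)*(-5)) + 4308 = (24 - 145*(-5)) + 4308 = (24 + 725) + 4308 = 749 + 4308 = 5057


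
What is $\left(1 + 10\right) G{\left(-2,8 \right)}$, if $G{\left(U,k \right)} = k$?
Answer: $88$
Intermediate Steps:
$\left(1 + 10\right) G{\left(-2,8 \right)} = \left(1 + 10\right) 8 = 11 \cdot 8 = 88$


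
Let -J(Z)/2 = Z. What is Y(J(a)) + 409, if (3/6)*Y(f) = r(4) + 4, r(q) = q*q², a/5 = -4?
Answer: 545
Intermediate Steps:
a = -20 (a = 5*(-4) = -20)
J(Z) = -2*Z
r(q) = q³
Y(f) = 136 (Y(f) = 2*(4³ + 4) = 2*(64 + 4) = 2*68 = 136)
Y(J(a)) + 409 = 136 + 409 = 545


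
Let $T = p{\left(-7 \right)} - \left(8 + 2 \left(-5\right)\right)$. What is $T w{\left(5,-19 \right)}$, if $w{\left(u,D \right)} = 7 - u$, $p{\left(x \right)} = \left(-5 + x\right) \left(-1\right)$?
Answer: $28$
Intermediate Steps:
$p{\left(x \right)} = 5 - x$
$T = 14$ ($T = \left(5 - -7\right) - \left(8 + 2 \left(-5\right)\right) = \left(5 + 7\right) - \left(8 - 10\right) = 12 - -2 = 12 + 2 = 14$)
$T w{\left(5,-19 \right)} = 14 \left(7 - 5\right) = 14 \cdot 2 = 28$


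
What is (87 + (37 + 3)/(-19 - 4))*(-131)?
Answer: -256891/23 ≈ -11169.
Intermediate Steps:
(87 + (37 + 3)/(-19 - 4))*(-131) = (87 + 40/(-23))*(-131) = (87 + 40*(-1/23))*(-131) = (87 - 40/23)*(-131) = (1961/23)*(-131) = -256891/23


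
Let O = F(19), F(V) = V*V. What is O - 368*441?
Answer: -161927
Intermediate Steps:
F(V) = V²
O = 361 (O = 19² = 361)
O - 368*441 = 361 - 368*441 = 361 - 162288 = -161927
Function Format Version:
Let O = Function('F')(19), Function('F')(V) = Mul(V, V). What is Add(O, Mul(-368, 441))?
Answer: -161927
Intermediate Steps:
Function('F')(V) = Pow(V, 2)
O = 361 (O = Pow(19, 2) = 361)
Add(O, Mul(-368, 441)) = Add(361, Mul(-368, 441)) = Add(361, -162288) = -161927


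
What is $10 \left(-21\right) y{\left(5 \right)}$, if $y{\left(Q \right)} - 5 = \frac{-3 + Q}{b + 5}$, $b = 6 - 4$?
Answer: $-1110$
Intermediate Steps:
$b = 2$ ($b = 6 - 4 = 2$)
$y{\left(Q \right)} = \frac{32}{7} + \frac{Q}{7}$ ($y{\left(Q \right)} = 5 + \frac{-3 + Q}{2 + 5} = 5 + \frac{-3 + Q}{7} = 5 + \left(-3 + Q\right) \frac{1}{7} = 5 + \left(- \frac{3}{7} + \frac{Q}{7}\right) = \frac{32}{7} + \frac{Q}{7}$)
$10 \left(-21\right) y{\left(5 \right)} = 10 \left(-21\right) \left(\frac{32}{7} + \frac{1}{7} \cdot 5\right) = - 210 \left(\frac{32}{7} + \frac{5}{7}\right) = \left(-210\right) \frac{37}{7} = -1110$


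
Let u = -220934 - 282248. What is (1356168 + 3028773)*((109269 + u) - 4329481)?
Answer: -20711804009754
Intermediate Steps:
u = -503182
(1356168 + 3028773)*((109269 + u) - 4329481) = (1356168 + 3028773)*((109269 - 503182) - 4329481) = 4384941*(-393913 - 4329481) = 4384941*(-4723394) = -20711804009754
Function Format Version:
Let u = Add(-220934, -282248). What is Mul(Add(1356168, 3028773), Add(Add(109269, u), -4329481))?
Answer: -20711804009754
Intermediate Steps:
u = -503182
Mul(Add(1356168, 3028773), Add(Add(109269, u), -4329481)) = Mul(Add(1356168, 3028773), Add(Add(109269, -503182), -4329481)) = Mul(4384941, Add(-393913, -4329481)) = Mul(4384941, -4723394) = -20711804009754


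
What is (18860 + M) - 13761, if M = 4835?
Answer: 9934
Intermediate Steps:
(18860 + M) - 13761 = (18860 + 4835) - 13761 = 23695 - 13761 = 9934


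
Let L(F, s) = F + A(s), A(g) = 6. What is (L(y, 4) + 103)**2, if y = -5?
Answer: 10816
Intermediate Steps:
L(F, s) = 6 + F (L(F, s) = F + 6 = 6 + F)
(L(y, 4) + 103)**2 = ((6 - 5) + 103)**2 = (1 + 103)**2 = 104**2 = 10816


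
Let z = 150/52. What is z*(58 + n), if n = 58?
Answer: 4350/13 ≈ 334.62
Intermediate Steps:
z = 75/26 (z = 150*(1/52) = 75/26 ≈ 2.8846)
z*(58 + n) = 75*(58 + 58)/26 = (75/26)*116 = 4350/13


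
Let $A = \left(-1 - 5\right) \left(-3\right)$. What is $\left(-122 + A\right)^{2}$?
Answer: $10816$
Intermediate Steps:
$A = 18$ ($A = \left(-6\right) \left(-3\right) = 18$)
$\left(-122 + A\right)^{2} = \left(-122 + 18\right)^{2} = \left(-104\right)^{2} = 10816$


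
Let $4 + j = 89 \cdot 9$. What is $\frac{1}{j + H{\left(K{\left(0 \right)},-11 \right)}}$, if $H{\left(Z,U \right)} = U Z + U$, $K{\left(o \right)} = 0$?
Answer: $\frac{1}{786} \approx 0.0012723$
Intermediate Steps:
$H{\left(Z,U \right)} = U + U Z$
$j = 797$ ($j = -4 + 89 \cdot 9 = -4 + 801 = 797$)
$\frac{1}{j + H{\left(K{\left(0 \right)},-11 \right)}} = \frac{1}{797 - 11 \left(1 + 0\right)} = \frac{1}{797 - 11} = \frac{1}{786}$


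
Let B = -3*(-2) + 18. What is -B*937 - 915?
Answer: -23403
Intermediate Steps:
B = 24 (B = 6 + 18 = 24)
-B*937 - 915 = -1*24*937 - 915 = -24*937 - 915 = -22488 - 915 = -23403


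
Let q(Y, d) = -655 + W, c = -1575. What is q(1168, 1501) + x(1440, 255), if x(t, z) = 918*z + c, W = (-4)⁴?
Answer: 232116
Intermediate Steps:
W = 256
q(Y, d) = -399 (q(Y, d) = -655 + 256 = -399)
x(t, z) = -1575 + 918*z (x(t, z) = 918*z - 1575 = -1575 + 918*z)
q(1168, 1501) + x(1440, 255) = -399 + (-1575 + 918*255) = -399 + (-1575 + 234090) = -399 + 232515 = 232116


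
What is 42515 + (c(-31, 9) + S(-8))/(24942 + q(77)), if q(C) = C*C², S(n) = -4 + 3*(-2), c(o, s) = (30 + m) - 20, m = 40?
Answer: 4093981933/96295 ≈ 42515.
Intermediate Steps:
c(o, s) = 50 (c(o, s) = (30 + 40) - 20 = 70 - 20 = 50)
S(n) = -10 (S(n) = -4 - 6 = -10)
q(C) = C³
42515 + (c(-31, 9) + S(-8))/(24942 + q(77)) = 42515 + (50 - 10)/(24942 + 77³) = 42515 + 40/(24942 + 456533) = 42515 + 40/481475 = 42515 + 40*(1/481475) = 42515 + 8/96295 = 4093981933/96295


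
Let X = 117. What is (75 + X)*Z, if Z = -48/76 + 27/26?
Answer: 19296/247 ≈ 78.121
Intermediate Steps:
Z = 201/494 (Z = -48*1/76 + 27*(1/26) = -12/19 + 27/26 = 201/494 ≈ 0.40688)
(75 + X)*Z = (75 + 117)*(201/494) = 192*(201/494) = 19296/247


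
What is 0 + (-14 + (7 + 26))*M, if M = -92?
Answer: -1748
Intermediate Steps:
0 + (-14 + (7 + 26))*M = 0 + (-14 + (7 + 26))*(-92) = 0 + (-14 + 33)*(-92) = 0 + 19*(-92) = 0 - 1748 = -1748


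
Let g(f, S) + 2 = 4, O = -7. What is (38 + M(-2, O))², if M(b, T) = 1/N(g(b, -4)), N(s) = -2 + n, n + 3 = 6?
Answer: 1521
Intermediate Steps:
n = 3 (n = -3 + 6 = 3)
g(f, S) = 2 (g(f, S) = -2 + 4 = 2)
N(s) = 1 (N(s) = -2 + 3 = 1)
M(b, T) = 1 (M(b, T) = 1/1 = 1)
(38 + M(-2, O))² = (38 + 1)² = 39² = 1521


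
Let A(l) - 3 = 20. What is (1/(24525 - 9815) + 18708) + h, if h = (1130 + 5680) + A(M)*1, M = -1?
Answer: 375708111/14710 ≈ 25541.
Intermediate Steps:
A(l) = 23 (A(l) = 3 + 20 = 23)
h = 6833 (h = (1130 + 5680) + 23*1 = 6810 + 23 = 6833)
(1/(24525 - 9815) + 18708) + h = (1/(24525 - 9815) + 18708) + 6833 = (1/14710 + 18708) + 6833 = 275194681/14710 + 6833 = 375708111/14710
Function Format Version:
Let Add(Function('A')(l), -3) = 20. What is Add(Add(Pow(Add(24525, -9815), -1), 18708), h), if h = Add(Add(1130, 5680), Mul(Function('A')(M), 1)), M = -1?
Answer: Rational(375708111, 14710) ≈ 25541.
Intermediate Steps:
Function('A')(l) = 23 (Function('A')(l) = Add(3, 20) = 23)
h = 6833 (h = Add(Add(1130, 5680), Mul(23, 1)) = Add(6810, 23) = 6833)
Add(Add(Pow(Add(24525, -9815), -1), 18708), h) = Add(Add(Pow(Add(24525, -9815), -1), 18708), 6833) = Add(Add(Pow(14710, -1), 18708), 6833) = Add(Add(Rational(1, 14710), 18708), 6833) = Add(Rational(275194681, 14710), 6833) = Rational(375708111, 14710)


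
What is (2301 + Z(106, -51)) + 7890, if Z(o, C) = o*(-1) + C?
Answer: 10034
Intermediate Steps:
Z(o, C) = C - o (Z(o, C) = -o + C = C - o)
(2301 + Z(106, -51)) + 7890 = (2301 + (-51 - 1*106)) + 7890 = (2301 + (-51 - 106)) + 7890 = (2301 - 157) + 7890 = 2144 + 7890 = 10034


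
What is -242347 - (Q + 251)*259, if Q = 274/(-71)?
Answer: -21751310/71 ≈ -3.0636e+5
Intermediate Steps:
Q = -274/71 (Q = 274*(-1/71) = -274/71 ≈ -3.8592)
-242347 - (Q + 251)*259 = -242347 - (-274/71 + 251)*259 = -242347 - 17547*259/71 = -242347 - 1*4544673/71 = -242347 - 4544673/71 = -21751310/71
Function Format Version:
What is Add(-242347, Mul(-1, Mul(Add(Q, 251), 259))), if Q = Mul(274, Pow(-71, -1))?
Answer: Rational(-21751310, 71) ≈ -3.0636e+5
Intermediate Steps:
Q = Rational(-274, 71) (Q = Mul(274, Rational(-1, 71)) = Rational(-274, 71) ≈ -3.8592)
Add(-242347, Mul(-1, Mul(Add(Q, 251), 259))) = Add(-242347, Mul(-1, Mul(Add(Rational(-274, 71), 251), 259))) = Add(-242347, Mul(-1, Mul(Rational(17547, 71), 259))) = Add(-242347, Mul(-1, Rational(4544673, 71))) = Add(-242347, Rational(-4544673, 71)) = Rational(-21751310, 71)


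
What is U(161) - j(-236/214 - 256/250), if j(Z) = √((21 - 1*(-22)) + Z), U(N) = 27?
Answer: 27 - √292473265/2675 ≈ 20.607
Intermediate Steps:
j(Z) = √(43 + Z) (j(Z) = √((21 + 22) + Z) = √(43 + Z))
U(161) - j(-236/214 - 256/250) = 27 - √(43 + (-236/214 - 256/250)) = 27 - √(43 + (-236*1/214 - 256*1/250)) = 27 - √(43 + (-118/107 - 128/125)) = 27 - √(43 - 28446/13375) = 27 - √(546679/13375) = 27 - √292473265/2675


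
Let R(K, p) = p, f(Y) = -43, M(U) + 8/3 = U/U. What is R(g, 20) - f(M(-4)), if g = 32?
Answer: 63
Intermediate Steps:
M(U) = -5/3 (M(U) = -8/3 + U/U = -8/3 + 1 = -5/3)
R(g, 20) - f(M(-4)) = 20 - 1*(-43) = 20 + 43 = 63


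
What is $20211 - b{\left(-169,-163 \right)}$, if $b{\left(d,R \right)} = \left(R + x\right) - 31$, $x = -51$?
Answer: $20456$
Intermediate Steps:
$b{\left(d,R \right)} = -82 + R$ ($b{\left(d,R \right)} = \left(R - 51\right) - 31 = \left(-51 + R\right) - 31 = -82 + R$)
$20211 - b{\left(-169,-163 \right)} = 20211 - \left(-82 - 163\right) = 20211 - -245 = 20211 + 245 = 20456$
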